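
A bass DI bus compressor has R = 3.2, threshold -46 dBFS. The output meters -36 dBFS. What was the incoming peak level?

-14 dBFS

The compressed level sits -36 − (-46) = 10 dB over threshold.
Input overshoot = R × output overshoot = 32 dB → input = -46 + 32 = -14 dBFS.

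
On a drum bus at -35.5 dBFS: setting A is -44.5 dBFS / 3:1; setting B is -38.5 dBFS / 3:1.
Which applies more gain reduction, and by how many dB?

A: 9 dB over, compressed to 3 dB over, so 6 dB of GR.
B: 3 dB over, compressed to 1 dB over, so 2 dB of GR.
A applies 4 dB more gain reduction.

A, by 4 dB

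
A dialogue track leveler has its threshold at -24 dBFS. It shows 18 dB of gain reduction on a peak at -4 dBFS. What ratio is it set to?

10:1

Input overshoot = -4 − (-24) = 20 dB.
Output overshoot = 20 − 18 = 2 dB.
Ratio = input overshoot / output overshoot = 20 / 2 = 10.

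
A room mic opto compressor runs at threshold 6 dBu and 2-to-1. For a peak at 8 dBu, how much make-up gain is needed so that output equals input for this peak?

Without make-up, output = threshold + overshoot/2 = 6 + 1 = 7 dBu.
Gap to target: 1 dB.

1 dB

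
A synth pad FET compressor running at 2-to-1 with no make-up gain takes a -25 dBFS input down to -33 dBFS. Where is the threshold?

-41 dBFS

Gain reduction = -25 − (-33) = 8 dB; output overshoot = GR / (R − 1) = 8 / 1 = 8 dB.
Threshold = output − output overshoot = -33 − 8 = -41 dBFS.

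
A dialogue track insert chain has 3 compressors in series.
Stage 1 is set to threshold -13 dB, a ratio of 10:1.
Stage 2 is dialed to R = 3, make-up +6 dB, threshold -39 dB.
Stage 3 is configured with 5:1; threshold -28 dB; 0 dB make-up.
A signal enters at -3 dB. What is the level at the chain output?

Stage 1: 10 dB above -13 dB, reduced 10:1 to 1 dB above → -12 dB.
Stage 2: 27 dB above -39 dB, reduced 3:1 to 9 dB above → -30 dB; +6 dB make-up → -24 dB.
Stage 3: -24 dB is 4 dB over -28 dB; at 5:1 that becomes 0.8 dB over, giving -27.2 dB.

-27.2 dB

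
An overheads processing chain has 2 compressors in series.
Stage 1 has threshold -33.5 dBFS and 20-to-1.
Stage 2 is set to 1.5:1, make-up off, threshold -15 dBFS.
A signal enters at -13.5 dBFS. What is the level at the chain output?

-32.5 dBFS

Stage 1: -13.5 dBFS is 20 dB over -33.5 dBFS; at 20:1 that becomes 1 dB over, giving -32.5 dBFS.
Stage 2: -32.5 dBFS is at or below the -15 dBFS threshold — no compression; output -32.5 dBFS.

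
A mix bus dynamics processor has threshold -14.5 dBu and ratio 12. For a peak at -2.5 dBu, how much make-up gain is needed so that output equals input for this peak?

11 dB

The peak compresses to -14.5 + 12/12 = -13.5 dBu.
To reach -2.5 dBu requires -2.5 − (-13.5) = 11 dB of make-up.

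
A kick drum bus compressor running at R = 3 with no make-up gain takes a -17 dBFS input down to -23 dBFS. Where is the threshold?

-26 dBFS

Input is 9 dB above T (since output overshoot × R = input overshoot: (-23 − T)·3 = -17 − T gives T = -26 dBFS).
Check: -26 + (-17 − (-26))/3 = -26 + 3 = -23 dBFS. ✓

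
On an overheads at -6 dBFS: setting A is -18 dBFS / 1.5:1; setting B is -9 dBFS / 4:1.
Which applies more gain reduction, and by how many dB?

A: GR = 12 − 12/1.5 = 4 dB.
B: GR = 3 − 3/4 = 2.25 dB.
Difference: 1.75 dB in favour of A.

A, by 1.75 dB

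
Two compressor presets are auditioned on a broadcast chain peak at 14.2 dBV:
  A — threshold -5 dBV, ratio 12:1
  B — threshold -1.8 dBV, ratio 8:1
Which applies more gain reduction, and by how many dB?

A: overshoot 19.2 dB → output overshoot 1.6 dB → GR 17.6 dB.
B: overshoot 16 dB → output overshoot 2 dB → GR 14 dB.
A reduces 3.6 dB more.

A, by 3.6 dB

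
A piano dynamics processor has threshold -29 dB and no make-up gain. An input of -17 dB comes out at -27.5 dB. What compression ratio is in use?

Input overshoot = -17 − (-29) = 12 dB; output overshoot = -27.5 − (-29) = 1.5 dB.
Ratio = 12 / 1.5 = 8.

8:1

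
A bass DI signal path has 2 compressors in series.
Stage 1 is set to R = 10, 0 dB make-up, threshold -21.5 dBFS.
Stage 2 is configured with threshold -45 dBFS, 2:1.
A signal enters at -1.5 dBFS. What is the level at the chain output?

Stage 1: 20 dB above -21.5 dBFS, reduced 10:1 to 2 dB above → -19.5 dBFS.
Stage 2: overshoot 25.5 dB → 25.5/2 = 12.75 dB → -32.25 dBFS.

-32.25 dBFS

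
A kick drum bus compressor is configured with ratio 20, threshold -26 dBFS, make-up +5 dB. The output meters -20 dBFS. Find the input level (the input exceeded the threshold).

Remove make-up: -20 − 5 = -25 dBFS.
That's 1 dB above the -26 dBFS threshold.
Input overshoot = R × output overshoot = 20 dB → input = -26 + 20 = -6 dBFS.

-6 dBFS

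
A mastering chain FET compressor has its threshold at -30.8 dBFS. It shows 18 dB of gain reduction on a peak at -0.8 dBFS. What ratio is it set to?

Input overshoot = -0.8 − (-30.8) = 30 dB.
Output overshoot = 30 − 18 = 12 dB.
Ratio = input overshoot / output overshoot = 30 / 12 = 2.5.

2.5:1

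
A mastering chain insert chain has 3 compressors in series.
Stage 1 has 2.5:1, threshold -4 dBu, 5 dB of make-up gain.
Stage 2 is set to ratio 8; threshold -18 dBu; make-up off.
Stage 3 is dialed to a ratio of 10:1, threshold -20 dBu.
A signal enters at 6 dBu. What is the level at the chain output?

Stage 1: 6 dBu is 10 dB over -4 dBu; at 2.5:1 that becomes 4 dB over, giving 0 dBu; +5 dB make-up → 5 dBu.
Stage 2: 5 dBu is 23 dB over -18 dBu; at 8:1 that becomes 2.875 dB over, giving -15.125 dBu.
Stage 3: overshoot 4.875 dB → 4.875/10 = 0.4875 dB → -19.5125 dBu.

-19.5125 dBu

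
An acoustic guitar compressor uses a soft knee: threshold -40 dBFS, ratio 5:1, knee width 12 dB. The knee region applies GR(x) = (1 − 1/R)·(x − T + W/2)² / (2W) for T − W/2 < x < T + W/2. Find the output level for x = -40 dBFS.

x − T + W/2 = -40 − (-40) + 6 = 6.
GR = (1 − 1/5) × 6² / 24 = 0.8 × 36 / 24 = 1.2 dB.
Output = -40 − 1.2 = -41.2 dBFS.

-41.2 dBFS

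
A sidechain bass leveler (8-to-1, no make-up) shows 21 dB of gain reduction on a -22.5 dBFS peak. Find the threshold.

-46.5 dBFS

Let T be the threshold. Output overshoot = (input overshoot)/R, so -43.5 − T = (-22.5 − T)/8.
8·(-43.5 − T) = -22.5 − T → 7·T = -348 − (-22.5) = -325.5.
T = -325.5/7 = -46.5 dBFS.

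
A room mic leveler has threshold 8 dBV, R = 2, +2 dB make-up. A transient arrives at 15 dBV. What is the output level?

The input is 7 dB above the 8 dBV threshold.
At 2:1 the overshoot is divided by 2, leaving 3.5 dB above threshold.
That puts the output at 11.5 dBV; make-up adds 2 dB, giving 13.5 dBV.

13.5 dBV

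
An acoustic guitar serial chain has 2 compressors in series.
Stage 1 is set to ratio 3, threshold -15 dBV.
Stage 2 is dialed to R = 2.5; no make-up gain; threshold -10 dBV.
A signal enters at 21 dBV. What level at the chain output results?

Stage 1: overshoot 36 dB → 36/3 = 12 dB → -3 dBV.
Stage 2: overshoot 7 dB → 7/2.5 = 2.8 dB → -7.2 dBV.

-7.2 dBV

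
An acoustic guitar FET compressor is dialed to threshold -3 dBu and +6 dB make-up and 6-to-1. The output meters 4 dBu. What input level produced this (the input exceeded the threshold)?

Stripping the +6 dB make-up gives -2 dBu at the gain stage.
Post-compression overshoot = -2 − (-3) = 1 dB.
Undo the ratio: input overshoot = 1 × 6 = 6 dB, giving input = 3 dBu.

3 dBu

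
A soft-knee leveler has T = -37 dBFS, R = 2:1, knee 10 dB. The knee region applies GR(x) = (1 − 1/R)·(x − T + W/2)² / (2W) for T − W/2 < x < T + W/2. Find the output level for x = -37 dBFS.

x − T + W/2 = -37 − (-37) + 5 = 5.
GR = (1 − 1/2) × 5² / 20 = 0.5 × 25 / 20 = 0.625 dB.
Output = -37 − 0.625 = -37.625 dBFS.

-37.625 dBFS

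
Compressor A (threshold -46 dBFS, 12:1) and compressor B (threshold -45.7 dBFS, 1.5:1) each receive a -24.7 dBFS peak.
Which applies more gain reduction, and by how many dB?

A, by 12.525 dB

A: overshoot 21.3 dB → output overshoot 1.775 dB → GR 19.525 dB.
B: overshoot 21 dB → output overshoot 14 dB → GR 7 dB.
A reduces 12.525 dB more.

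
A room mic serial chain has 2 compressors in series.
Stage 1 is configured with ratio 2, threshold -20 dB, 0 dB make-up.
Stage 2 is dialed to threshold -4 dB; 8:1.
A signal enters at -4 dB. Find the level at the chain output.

Stage 1: -4 dB is 16 dB over -20 dB; at 2:1 that becomes 8 dB over, giving -12 dB.
Stage 2: -12 dB ≤ -4 dB, so stage 2 doesn't engage; output -12 dB.

-12 dB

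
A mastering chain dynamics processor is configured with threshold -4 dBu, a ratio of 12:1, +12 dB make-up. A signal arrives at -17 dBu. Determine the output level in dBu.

-5 dBu

-17 dBu is 13 dB below the -4 dBu threshold, so no gain reduction is applied.
Make-up gain adds 12 dB: -17 + 12 = -5 dBu.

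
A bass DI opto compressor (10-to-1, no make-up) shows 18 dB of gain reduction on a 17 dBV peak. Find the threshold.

-3 dBV

Let T be the threshold. Output overshoot = (input overshoot)/R, so -1 − T = (17 − T)/10.
10·(-1 − T) = 17 − T → 9·T = -10 − 17 = -27.
T = -27/9 = -3 dBV.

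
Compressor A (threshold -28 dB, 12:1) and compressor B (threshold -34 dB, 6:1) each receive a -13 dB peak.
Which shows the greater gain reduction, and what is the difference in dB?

B, by 3.75 dB

A: GR = 15 − 15/12 = 13.75 dB.
B: GR = 21 − 21/6 = 17.5 dB.
B reduces 3.75 dB more.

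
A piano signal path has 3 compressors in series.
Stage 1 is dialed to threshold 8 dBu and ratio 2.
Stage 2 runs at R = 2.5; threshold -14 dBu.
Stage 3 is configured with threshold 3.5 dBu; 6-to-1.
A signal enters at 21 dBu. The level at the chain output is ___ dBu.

-2.6 dBu

Stage 1: 21 dBu is 13 dB over 8 dBu; at 2:1 that becomes 6.5 dB over, giving 14.5 dBu.
Stage 2: overshoot 28.5 dB → 28.5/2.5 = 11.4 dB → -2.6 dBu.
Stage 3: below threshold (-2.6 ≤ 3.5); passes unchanged; output -2.6 dBu.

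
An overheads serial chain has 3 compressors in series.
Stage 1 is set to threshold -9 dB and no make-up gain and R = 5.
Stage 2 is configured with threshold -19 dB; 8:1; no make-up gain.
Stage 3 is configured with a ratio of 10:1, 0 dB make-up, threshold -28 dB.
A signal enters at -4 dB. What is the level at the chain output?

Stage 1: -4 dB is 5 dB over -9 dB; at 5:1 that becomes 1 dB over, giving -8 dB.
Stage 2: overshoot 11 dB → 11/8 = 1.375 dB → -17.625 dB.
Stage 3: overshoot 10.375 dB → 10.375/10 = 1.0375 dB → -26.9625 dB.

-26.9625 dB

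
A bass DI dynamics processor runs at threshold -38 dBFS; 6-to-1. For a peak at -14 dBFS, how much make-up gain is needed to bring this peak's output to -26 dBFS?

8 dB

The peak compresses to -38 + 24/6 = -34 dBFS.
To reach -26 dBFS requires -26 − (-34) = 8 dB of make-up.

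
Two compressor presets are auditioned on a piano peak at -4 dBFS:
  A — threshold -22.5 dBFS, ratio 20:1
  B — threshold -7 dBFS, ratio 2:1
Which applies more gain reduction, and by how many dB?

A, by 16.075 dB

A: GR = 18.5 − 18.5/20 = 17.575 dB.
B: GR = 3 − 3/2 = 1.5 dB.
A reduces 16.075 dB more.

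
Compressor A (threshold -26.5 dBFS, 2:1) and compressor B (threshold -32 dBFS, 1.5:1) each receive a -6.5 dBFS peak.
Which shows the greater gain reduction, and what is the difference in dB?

A: GR = 20 − 20/2 = 10 dB.
B: GR = 25.5 − 25.5/1.5 = 8.5 dB.
A reduces 1.5 dB more.

A, by 1.5 dB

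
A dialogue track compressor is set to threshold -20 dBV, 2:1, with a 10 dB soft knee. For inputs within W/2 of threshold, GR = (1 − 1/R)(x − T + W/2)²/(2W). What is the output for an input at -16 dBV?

-18.025 dBV

x − T + W/2 = -16 − (-20) + 5 = 9.
GR = (1 − 1/2) × 9² / 20 = 0.5 × 81 / 20 = 2.025 dB.
Output = -16 − 2.025 = -18.025 dBV.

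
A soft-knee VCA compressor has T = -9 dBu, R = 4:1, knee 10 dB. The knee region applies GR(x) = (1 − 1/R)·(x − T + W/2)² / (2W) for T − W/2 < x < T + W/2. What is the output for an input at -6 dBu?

x − T + W/2 = -6 − (-9) + 5 = 8.
GR = (1 − 1/4) × 8² / 20 = 0.75 × 64 / 20 = 2.4 dB.
Output = -6 − 2.4 = -8.4 dBu.

-8.4 dBu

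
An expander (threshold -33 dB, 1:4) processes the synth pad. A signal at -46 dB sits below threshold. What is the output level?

Undershoot = (-33) − (-46) = 13 dB.
At 1:4, that expands to 52 dB under threshold.
Output = -33 − 52 = -85 dB.

-85 dB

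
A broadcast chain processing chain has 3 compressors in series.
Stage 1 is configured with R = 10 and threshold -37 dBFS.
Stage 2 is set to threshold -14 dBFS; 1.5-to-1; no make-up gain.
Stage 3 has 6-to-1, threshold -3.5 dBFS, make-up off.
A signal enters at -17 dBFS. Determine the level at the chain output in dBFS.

-35 dBFS

Stage 1: -17 dBFS is 20 dB over -37 dBFS; at 10:1 that becomes 2 dB over, giving -35 dBFS.
Stage 2: -35 dBFS is at or below the -14 dBFS threshold — no compression; output -35 dBFS.
Stage 3: below threshold (-35 ≤ -3.5); passes unchanged; output -35 dBFS.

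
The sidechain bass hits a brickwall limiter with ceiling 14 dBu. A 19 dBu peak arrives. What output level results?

The limiter clamps the peak to its 14 dBu ceiling.

14 dBu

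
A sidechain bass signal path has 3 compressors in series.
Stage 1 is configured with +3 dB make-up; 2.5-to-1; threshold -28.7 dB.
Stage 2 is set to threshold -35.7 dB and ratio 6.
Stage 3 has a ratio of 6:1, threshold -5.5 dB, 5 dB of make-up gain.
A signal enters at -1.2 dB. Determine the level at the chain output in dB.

Stage 1: overshoot 27.5 dB → 27.5/2.5 = 11 dB → -17.7 dB; +3 dB make-up → -14.7 dB.
Stage 2: 21 dB above -35.7 dB, reduced 6:1 to 3.5 dB above → -32.2 dB.
Stage 3: below threshold (-32.2 ≤ -5.5); passes unchanged; make-up brings it to -27.2 dB.

-27.2 dB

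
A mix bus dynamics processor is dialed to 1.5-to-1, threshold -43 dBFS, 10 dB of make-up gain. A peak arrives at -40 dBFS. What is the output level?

-40 dBFS sits 3 dB over threshold.
At 1.5:1 the overshoot is divided by 1.5, leaving 2 dB above threshold.
So the level is -43 + 2 = -41 dBFS; make-up adds 10 dB, giving -31 dBFS.

-31 dBFS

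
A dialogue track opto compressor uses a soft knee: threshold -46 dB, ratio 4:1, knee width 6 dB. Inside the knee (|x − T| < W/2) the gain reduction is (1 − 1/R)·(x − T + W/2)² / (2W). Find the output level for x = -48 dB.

x − T + W/2 = -48 − (-46) + 3 = 1.
GR = (1 − 1/4) × 1² / 12 = 0.75 × 1 / 12 = 0.0625 dB.
Output = -48 − 0.0625 = -48.0625 dB.

-48.0625 dB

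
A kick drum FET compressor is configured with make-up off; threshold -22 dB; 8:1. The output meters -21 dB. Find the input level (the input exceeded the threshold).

-14 dB

Post-compression overshoot = -21 − (-22) = 1 dB.
Before 8:1 compression the overshoot was 1 × 8 = 8 dB, so input = -22 + 8 = -14 dB.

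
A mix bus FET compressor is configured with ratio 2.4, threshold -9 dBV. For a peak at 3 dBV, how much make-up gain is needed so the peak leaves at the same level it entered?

7 dB

Without make-up, output = threshold + overshoot/2.4 = -9 + 5 = -4 dBV.
Gap to target: 7 dB.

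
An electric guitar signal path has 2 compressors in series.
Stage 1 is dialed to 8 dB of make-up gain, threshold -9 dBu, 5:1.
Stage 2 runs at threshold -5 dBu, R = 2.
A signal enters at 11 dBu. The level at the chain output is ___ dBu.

Stage 1: 20 dB above -9 dBu, reduced 5:1 to 4 dB above → -5 dBu; +8 dB make-up → 3 dBu.
Stage 2: 3 dBu is 8 dB over -5 dBu; at 2:1 that becomes 4 dB over, giving -1 dBu.

-1 dBu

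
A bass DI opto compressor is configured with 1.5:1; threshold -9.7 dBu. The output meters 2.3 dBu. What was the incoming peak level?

8.3 dBu

That's 12 dB above the -9.7 dBu threshold.
Before 1.5:1 compression the overshoot was 12 × 1.5 = 18 dB, so input = -9.7 + 18 = 8.3 dBu.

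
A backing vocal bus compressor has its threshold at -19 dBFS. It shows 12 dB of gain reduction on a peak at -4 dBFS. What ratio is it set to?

Input overshoot = -4 − (-19) = 15 dB.
Output overshoot = 15 − 12 = 3 dB.
Ratio = input overshoot / output overshoot = 15 / 3 = 5.

5:1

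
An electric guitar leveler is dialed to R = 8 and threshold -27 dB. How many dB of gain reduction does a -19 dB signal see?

7 dB

-19 dB exceeds the threshold by 8 dB.
At 8:1, output sits 8/8 = 1 dB above threshold.
So the signal is attenuated by 8 − 1 = 7 dB.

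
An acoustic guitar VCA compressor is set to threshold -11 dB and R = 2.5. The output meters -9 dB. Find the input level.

That's 2 dB above the -11 dB threshold.
Input overshoot = R × output overshoot = 5 dB → input = -11 + 5 = -6 dB.

-6 dB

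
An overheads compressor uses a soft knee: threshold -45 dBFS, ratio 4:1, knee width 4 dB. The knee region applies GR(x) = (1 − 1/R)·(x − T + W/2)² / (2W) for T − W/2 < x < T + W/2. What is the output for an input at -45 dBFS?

-45.375 dBFS

x − T + W/2 = -45 − (-45) + 2 = 2.
GR = (1 − 1/4) × 2² / 8 = 0.75 × 4 / 8 = 0.375 dB.
Output = -45 − 0.375 = -45.375 dBFS.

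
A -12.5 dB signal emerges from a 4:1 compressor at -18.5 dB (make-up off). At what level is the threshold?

-20.5 dB

Gain reduction = -12.5 − (-18.5) = 6 dB; output overshoot = GR / (R − 1) = 6 / 3 = 2 dB.
Threshold = output − output overshoot = -18.5 − 2 = -20.5 dB.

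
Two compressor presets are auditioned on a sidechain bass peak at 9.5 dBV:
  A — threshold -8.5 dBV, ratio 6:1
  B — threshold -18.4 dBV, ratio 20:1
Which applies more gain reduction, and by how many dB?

B, by 11.505 dB

A: 18 dB over, compressed to 3 dB over, so 15 dB of GR.
B: 27.9 dB over, compressed to 1.395 dB over, so 26.505 dB of GR.
B applies 11.505 dB more gain reduction.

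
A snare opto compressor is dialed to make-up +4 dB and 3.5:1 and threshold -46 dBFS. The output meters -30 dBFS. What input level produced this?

Remove make-up: -30 − 4 = -34 dBFS.
That's 12 dB above the -46 dBFS threshold.
Input overshoot = R × output overshoot = 42 dB → input = -46 + 42 = -4 dBFS.

-4 dBFS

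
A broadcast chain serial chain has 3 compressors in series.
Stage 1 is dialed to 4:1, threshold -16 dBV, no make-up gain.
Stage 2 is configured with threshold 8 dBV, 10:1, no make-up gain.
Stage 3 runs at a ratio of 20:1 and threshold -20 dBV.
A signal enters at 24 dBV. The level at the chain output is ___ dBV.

-19.3 dBV

Stage 1: 24 dBV is 40 dB over -16 dBV; at 4:1 that becomes 10 dB over, giving -6 dBV.
Stage 2: -6 dBV is at or below the 8 dBV threshold — no compression; output -6 dBV.
Stage 3: -6 dBV is 14 dB over -20 dBV; at 20:1 that becomes 0.7 dB over, giving -19.3 dBV.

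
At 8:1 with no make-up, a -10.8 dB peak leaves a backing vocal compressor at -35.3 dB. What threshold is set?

Let T be the threshold. Output overshoot = (input overshoot)/R, so -35.3 − T = (-10.8 − T)/8.
8·(-35.3 − T) = -10.8 − T → 7·T = -282.4 − (-10.8) = -271.6.
T = -271.6/7 = -38.8 dB.

-38.8 dB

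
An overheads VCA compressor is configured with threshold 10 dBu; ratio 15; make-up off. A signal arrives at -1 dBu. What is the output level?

-1 dBu

-1 dBu is 11 dB below the 10 dBu threshold, so no gain reduction is applied.
Output = input = -1 dBu.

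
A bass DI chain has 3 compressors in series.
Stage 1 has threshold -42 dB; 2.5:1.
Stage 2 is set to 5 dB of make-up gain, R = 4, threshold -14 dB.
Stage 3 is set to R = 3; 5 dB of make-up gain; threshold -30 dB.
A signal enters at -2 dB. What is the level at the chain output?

Stage 1: overshoot 40 dB → 40/2.5 = 16 dB → -26 dB.
Stage 2: -26 dB is at or below the -14 dB threshold — no compression; make-up brings it to -21 dB.
Stage 3: 9 dB above -30 dB, reduced 3:1 to 3 dB above → -27 dB; +5 dB make-up → -22 dB.

-22 dB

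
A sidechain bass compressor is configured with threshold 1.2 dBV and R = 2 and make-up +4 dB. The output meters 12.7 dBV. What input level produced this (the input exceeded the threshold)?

16.2 dBV

Remove make-up: 12.7 − 4 = 8.7 dBV.
Post-compression overshoot = 8.7 − 1.2 = 7.5 dB.
Input overshoot = R × output overshoot = 15 dB → input = 1.2 + 15 = 16.2 dBV.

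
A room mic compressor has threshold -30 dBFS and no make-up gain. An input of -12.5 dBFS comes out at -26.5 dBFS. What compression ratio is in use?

Input overshoot = -12.5 − (-30) = 17.5 dB; output overshoot = -26.5 − (-30) = 3.5 dB.
Ratio = 17.5 / 3.5 = 5.

5:1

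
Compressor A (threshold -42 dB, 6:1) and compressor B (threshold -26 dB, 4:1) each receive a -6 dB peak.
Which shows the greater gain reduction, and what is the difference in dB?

A: GR = 36 − 36/6 = 30 dB.
B: GR = 20 − 20/4 = 15 dB.
Difference: 15 dB in favour of A.

A, by 15 dB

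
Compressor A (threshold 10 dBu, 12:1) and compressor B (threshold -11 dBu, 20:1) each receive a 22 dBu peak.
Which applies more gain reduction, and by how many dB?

A: overshoot 12 dB → output overshoot 1 dB → GR 11 dB.
B: overshoot 33 dB → output overshoot 1.65 dB → GR 31.35 dB.
Difference: 20.35 dB in favour of B.

B, by 20.35 dB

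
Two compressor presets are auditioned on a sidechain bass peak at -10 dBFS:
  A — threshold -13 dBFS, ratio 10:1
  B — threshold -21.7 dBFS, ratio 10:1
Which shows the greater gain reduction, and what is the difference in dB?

A: overshoot 3 dB → output overshoot 0.3 dB → GR 2.7 dB.
B: overshoot 11.7 dB → output overshoot 1.17 dB → GR 10.53 dB.
Difference: 7.83 dB in favour of B.

B, by 7.83 dB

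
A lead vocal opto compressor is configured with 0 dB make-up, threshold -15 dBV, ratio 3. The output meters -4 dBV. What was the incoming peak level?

18 dBV

That's 11 dB above the -15 dBV threshold.
Before 3:1 compression the overshoot was 11 × 3 = 33 dB, so input = -15 + 33 = 18 dBV.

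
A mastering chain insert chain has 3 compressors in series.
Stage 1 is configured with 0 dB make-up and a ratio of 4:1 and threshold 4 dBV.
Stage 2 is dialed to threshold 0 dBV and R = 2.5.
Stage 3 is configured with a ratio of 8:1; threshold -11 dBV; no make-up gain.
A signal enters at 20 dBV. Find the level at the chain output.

-9.225 dBV

Stage 1: overshoot 16 dB → 16/4 = 4 dB → 8 dBV.
Stage 2: overshoot 8 dB → 8/2.5 = 3.2 dB → 3.2 dBV.
Stage 3: 14.2 dB above -11 dBV, reduced 8:1 to 1.775 dB above → -9.225 dBV.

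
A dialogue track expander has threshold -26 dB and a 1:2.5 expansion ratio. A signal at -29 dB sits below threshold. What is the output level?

-33.5 dB

Undershoot = (-26) − (-29) = 3 dB.
At 1:2.5, that expands to 7.5 dB under threshold.
Output = -26 − 7.5 = -33.5 dB.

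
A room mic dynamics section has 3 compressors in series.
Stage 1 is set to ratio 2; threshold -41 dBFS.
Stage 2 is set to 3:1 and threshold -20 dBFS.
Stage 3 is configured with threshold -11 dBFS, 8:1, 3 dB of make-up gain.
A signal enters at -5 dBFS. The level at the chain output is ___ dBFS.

Stage 1: -5 dBFS is 36 dB over -41 dBFS; at 2:1 that becomes 18 dB over, giving -23 dBFS.
Stage 2: below threshold (-23 ≤ -20); passes unchanged; output -23 dBFS.
Stage 3: -23 dBFS is at or below the -11 dBFS threshold — no compression; make-up brings it to -20 dBFS.

-20 dBFS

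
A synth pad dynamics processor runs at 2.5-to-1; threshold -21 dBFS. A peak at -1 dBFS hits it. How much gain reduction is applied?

12 dB

The signal is 20 dB above threshold.
At 2.5:1, output sits 20/2.5 = 8 dB above threshold.
Gain reduction = 20 − 8 = 12 dB.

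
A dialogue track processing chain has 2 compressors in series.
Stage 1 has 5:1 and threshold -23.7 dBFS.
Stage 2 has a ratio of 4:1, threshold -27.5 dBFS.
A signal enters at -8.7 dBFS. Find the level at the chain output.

Stage 1: overshoot 15 dB → 15/5 = 3 dB → -20.7 dBFS.
Stage 2: 6.8 dB above -27.5 dBFS, reduced 4:1 to 1.7 dB above → -25.8 dBFS.

-25.8 dBFS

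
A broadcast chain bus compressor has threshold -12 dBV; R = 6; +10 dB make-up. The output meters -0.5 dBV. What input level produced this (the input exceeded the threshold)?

Remove make-up: -0.5 − 10 = -10.5 dBV.
Post-compression overshoot = -10.5 − (-12) = 1.5 dB.
Undo the ratio: input overshoot = 1.5 × 6 = 9 dB, giving input = -3 dBV.

-3 dBV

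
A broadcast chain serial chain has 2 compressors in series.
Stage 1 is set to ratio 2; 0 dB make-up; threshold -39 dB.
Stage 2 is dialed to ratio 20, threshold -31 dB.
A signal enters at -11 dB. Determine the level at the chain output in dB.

-30.7 dB

Stage 1: overshoot 28 dB → 28/2 = 14 dB → -25 dB.
Stage 2: overshoot 6 dB → 6/20 = 0.3 dB → -30.7 dB.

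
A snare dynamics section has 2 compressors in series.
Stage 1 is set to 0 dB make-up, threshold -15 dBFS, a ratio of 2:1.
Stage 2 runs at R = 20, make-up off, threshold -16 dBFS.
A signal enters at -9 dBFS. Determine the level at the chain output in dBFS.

-15.8 dBFS

Stage 1: overshoot 6 dB → 6/2 = 3 dB → -12 dBFS.
Stage 2: overshoot 4 dB → 4/20 = 0.2 dB → -15.8 dBFS.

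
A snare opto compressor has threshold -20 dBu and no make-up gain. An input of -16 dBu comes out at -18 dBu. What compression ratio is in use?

Input overshoot = -16 − (-20) = 4 dB; output overshoot = -18 − (-20) = 2 dB.
Ratio = 4 / 2 = 2.

2:1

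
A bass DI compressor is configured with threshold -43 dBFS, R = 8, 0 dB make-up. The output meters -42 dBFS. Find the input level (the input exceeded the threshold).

-35 dBFS

Post-compression overshoot = -42 − (-43) = 1 dB.
Input overshoot = R × output overshoot = 8 dB → input = -43 + 8 = -35 dBFS.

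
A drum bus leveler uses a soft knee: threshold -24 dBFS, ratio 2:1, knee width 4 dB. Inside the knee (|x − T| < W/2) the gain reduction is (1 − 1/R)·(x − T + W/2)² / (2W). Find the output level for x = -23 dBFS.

-23.5625 dBFS

x − T + W/2 = -23 − (-24) + 2 = 3.
GR = (1 − 1/2) × 3² / 8 = 0.5 × 9 / 8 = 0.5625 dB.
Output = -23 − 0.5625 = -23.5625 dBFS.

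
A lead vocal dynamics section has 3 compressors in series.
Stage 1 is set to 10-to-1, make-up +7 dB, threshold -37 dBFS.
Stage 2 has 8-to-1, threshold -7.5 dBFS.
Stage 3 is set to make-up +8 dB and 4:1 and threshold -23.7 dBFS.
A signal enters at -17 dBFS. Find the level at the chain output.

Stage 1: 20 dB above -37 dBFS, reduced 10:1 to 2 dB above → -35 dBFS; +7 dB make-up → -28 dBFS.
Stage 2: -28 dBFS ≤ -7.5 dBFS, so stage 2 doesn't engage; output -28 dBFS.
Stage 3: -28 dBFS ≤ -23.7 dBFS, so stage 3 doesn't engage; make-up brings it to -20 dBFS.

-20 dBFS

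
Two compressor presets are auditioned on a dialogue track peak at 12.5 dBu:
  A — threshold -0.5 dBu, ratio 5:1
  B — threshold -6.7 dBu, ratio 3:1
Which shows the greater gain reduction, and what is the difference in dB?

A: GR = 13 − 13/5 = 10.4 dB.
B: GR = 19.2 − 19.2/3 = 12.8 dB.
Difference: 2.4 dB in favour of B.

B, by 2.4 dB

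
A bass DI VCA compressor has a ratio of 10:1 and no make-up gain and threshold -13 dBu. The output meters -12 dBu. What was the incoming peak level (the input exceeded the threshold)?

Post-compression overshoot = -12 − (-13) = 1 dB.
Input overshoot = R × output overshoot = 10 dB → input = -13 + 10 = -3 dBu.

-3 dBu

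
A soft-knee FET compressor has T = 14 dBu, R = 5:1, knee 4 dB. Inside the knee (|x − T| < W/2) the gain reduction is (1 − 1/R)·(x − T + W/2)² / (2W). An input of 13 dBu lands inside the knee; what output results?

12.9 dBu

x − T + W/2 = 13 − 14 + 2 = 1.
GR = (1 − 1/5) × 1² / 8 = 0.8 × 1 / 8 = 0.1 dB.
Output = 13 − 0.1 = 12.9 dBu.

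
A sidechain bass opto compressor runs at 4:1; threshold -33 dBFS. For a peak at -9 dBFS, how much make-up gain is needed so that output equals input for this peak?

The peak compresses to -33 + 24/4 = -27 dBFS.
To reach -9 dBFS requires -9 − (-27) = 18 dB of make-up.

18 dB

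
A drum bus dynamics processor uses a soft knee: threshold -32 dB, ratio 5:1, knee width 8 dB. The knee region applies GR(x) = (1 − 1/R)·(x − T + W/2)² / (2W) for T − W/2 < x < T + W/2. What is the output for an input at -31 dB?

-32.25 dB

x − T + W/2 = -31 − (-32) + 4 = 5.
GR = (1 − 1/5) × 5² / 16 = 0.8 × 25 / 16 = 1.25 dB.
Output = -31 − 1.25 = -32.25 dB.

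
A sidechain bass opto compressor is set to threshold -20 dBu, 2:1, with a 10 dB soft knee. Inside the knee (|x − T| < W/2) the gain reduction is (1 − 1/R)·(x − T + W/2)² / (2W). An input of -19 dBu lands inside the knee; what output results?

x − T + W/2 = -19 − (-20) + 5 = 6.
GR = (1 − 1/2) × 6² / 20 = 0.5 × 36 / 20 = 0.9 dB.
Output = -19 − 0.9 = -19.9 dBu.

-19.9 dBu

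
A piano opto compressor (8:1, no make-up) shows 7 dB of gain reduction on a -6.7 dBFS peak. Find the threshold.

-14.7 dBFS

Input is 8 dB above T (since output overshoot × R = input overshoot: (-13.7 − T)·8 = -6.7 − T gives T = -14.7 dBFS).
Check: -14.7 + (-6.7 − (-14.7))/8 = -14.7 + 1 = -13.7 dBFS. ✓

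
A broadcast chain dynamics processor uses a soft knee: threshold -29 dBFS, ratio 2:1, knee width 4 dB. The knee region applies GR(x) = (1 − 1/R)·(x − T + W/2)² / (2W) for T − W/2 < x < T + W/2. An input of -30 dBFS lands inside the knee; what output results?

x − T + W/2 = -30 − (-29) + 2 = 1.
GR = (1 − 1/2) × 1² / 8 = 0.5 × 1 / 8 = 0.0625 dB.
Output = -30 − 0.0625 = -30.0625 dBFS.

-30.0625 dBFS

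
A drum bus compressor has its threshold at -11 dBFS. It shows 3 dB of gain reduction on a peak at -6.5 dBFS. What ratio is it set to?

3:1

Input overshoot = -6.5 − (-11) = 4.5 dB.
Output overshoot = 4.5 − 3 = 1.5 dB.
Ratio = input overshoot / output overshoot = 4.5 / 1.5 = 3.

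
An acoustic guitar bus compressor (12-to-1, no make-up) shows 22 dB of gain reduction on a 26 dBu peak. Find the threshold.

2 dBu

Input is 24 dB above T (since output overshoot × R = input overshoot: (4 − T)·12 = 26 − T gives T = 2 dBu).
Check: 2 + (26 − 2)/12 = 2 + 2 = 4 dBu. ✓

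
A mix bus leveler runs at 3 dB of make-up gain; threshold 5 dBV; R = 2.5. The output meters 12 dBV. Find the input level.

15 dBV

Before make-up, the level was 12 − 3 = 9 dBV.
That's 4 dB above the 5 dBV threshold.
Before 2.5:1 compression the overshoot was 4 × 2.5 = 10 dB, so input = 5 + 10 = 15 dBV.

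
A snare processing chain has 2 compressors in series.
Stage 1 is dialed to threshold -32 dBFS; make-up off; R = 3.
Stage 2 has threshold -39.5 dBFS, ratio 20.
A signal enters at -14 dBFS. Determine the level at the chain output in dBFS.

Stage 1: -14 dBFS is 18 dB over -32 dBFS; at 3:1 that becomes 6 dB over, giving -26 dBFS.
Stage 2: -26 dBFS is 13.5 dB over -39.5 dBFS; at 20:1 that becomes 0.675 dB over, giving -38.825 dBFS.

-38.825 dBFS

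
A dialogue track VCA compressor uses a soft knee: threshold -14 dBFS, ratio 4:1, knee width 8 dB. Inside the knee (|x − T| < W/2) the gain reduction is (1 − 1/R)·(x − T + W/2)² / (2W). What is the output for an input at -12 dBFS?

x − T + W/2 = -12 − (-14) + 4 = 6.
GR = (1 − 1/4) × 6² / 16 = 0.75 × 36 / 16 = 1.6875 dB.
Output = -12 − 1.6875 = -13.6875 dBFS.

-13.6875 dBFS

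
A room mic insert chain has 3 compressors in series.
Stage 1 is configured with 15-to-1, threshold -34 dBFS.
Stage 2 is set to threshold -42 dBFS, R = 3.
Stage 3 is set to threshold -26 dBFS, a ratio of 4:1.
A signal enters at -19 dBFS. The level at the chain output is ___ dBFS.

Stage 1: 15 dB above -34 dBFS, reduced 15:1 to 1 dB above → -33 dBFS.
Stage 2: overshoot 9 dB → 9/3 = 3 dB → -39 dBFS.
Stage 3: -39 dBFS ≤ -26 dBFS, so stage 3 doesn't engage; output -39 dBFS.

-39 dBFS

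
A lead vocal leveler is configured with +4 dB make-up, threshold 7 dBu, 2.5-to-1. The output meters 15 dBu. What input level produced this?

Remove make-up: 15 − 4 = 11 dBu.
Post-compression overshoot = 11 − 7 = 4 dB.
Undo the ratio: input overshoot = 4 × 2.5 = 10 dB, giving input = 17 dBu.

17 dBu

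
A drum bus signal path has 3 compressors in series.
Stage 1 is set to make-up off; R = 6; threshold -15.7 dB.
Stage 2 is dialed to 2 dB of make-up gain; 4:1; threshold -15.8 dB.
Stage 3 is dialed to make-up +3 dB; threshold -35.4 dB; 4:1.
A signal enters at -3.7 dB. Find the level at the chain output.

-26.86875 dB

Stage 1: overshoot 12 dB → 12/6 = 2 dB → -13.7 dB.
Stage 2: 2.1 dB above -15.8 dB, reduced 4:1 to 0.525 dB above → -15.275 dB; +2 dB make-up → -13.275 dB.
Stage 3: 22.125 dB above -35.4 dB, reduced 4:1 to 5.53125 dB above → -29.86875 dB; +3 dB make-up → -26.86875 dB.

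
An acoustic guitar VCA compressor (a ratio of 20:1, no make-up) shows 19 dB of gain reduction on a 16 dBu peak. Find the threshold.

Input is 20 dB above T (since output overshoot × R = input overshoot: (-3 − T)·20 = 16 − T gives T = -4 dBu).
Check: -4 + (16 − (-4))/20 = -4 + 1 = -3 dBu. ✓

-4 dBu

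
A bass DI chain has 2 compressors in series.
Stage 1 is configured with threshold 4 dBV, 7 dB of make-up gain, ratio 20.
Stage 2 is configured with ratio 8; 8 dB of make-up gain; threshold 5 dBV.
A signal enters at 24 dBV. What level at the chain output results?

Stage 1: 20 dB above 4 dBV, reduced 20:1 to 1 dB above → 5 dBV; +7 dB make-up → 12 dBV.
Stage 2: 12 dBV is 7 dB over 5 dBV; at 8:1 that becomes 0.875 dB over, giving 5.875 dBV; +8 dB make-up → 13.875 dBV.

13.875 dBV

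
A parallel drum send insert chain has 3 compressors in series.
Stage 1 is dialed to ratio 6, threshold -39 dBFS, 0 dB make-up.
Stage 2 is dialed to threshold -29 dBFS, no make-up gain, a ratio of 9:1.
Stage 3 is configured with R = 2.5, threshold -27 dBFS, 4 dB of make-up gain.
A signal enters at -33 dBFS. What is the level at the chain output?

-34 dBFS

Stage 1: -33 dBFS is 6 dB over -39 dBFS; at 6:1 that becomes 1 dB over, giving -38 dBFS.
Stage 2: -38 dBFS ≤ -29 dBFS, so stage 2 doesn't engage; output -38 dBFS.
Stage 3: -38 dBFS ≤ -27 dBFS, so stage 3 doesn't engage; make-up brings it to -34 dBFS.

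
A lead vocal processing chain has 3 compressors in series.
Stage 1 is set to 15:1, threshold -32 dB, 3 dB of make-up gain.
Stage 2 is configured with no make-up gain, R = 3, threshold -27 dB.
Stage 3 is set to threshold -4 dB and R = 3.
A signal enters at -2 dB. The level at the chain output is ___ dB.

Stage 1: -2 dB is 30 dB over -32 dB; at 15:1 that becomes 2 dB over, giving -30 dB; +3 dB make-up → -27 dB.
Stage 2: -27 dB ≤ -27 dB, so stage 2 doesn't engage; output -27 dB.
Stage 3: below threshold (-27 ≤ -4); passes unchanged; output -27 dB.

-27 dB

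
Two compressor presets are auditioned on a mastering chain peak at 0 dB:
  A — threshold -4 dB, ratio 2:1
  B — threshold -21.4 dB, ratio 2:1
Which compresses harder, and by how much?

A: 4 dB over, compressed to 2 dB over, so 2 dB of GR.
B: 21.4 dB over, compressed to 10.7 dB over, so 10.7 dB of GR.
B reduces 8.7 dB more.

B, by 8.7 dB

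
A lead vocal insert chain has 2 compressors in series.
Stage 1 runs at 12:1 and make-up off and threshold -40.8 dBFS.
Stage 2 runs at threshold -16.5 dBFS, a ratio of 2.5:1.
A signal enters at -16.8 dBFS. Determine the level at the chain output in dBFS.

Stage 1: -16.8 dBFS is 24 dB over -40.8 dBFS; at 12:1 that becomes 2 dB over, giving -38.8 dBFS.
Stage 2: -38.8 dBFS is at or below the -16.5 dBFS threshold — no compression; output -38.8 dBFS.

-38.8 dBFS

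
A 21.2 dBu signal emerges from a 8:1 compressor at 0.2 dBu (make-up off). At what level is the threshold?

-2.8 dBu

Gain reduction = 21.2 − 0.2 = 21 dB; output overshoot = GR / (R − 1) = 21 / 7 = 3 dB.
Threshold = output − output overshoot = 0.2 − 3 = -2.8 dBu.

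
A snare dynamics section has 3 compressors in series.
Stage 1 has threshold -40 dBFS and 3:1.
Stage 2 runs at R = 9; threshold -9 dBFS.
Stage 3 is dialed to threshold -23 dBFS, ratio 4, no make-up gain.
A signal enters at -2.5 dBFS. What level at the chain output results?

Stage 1: overshoot 37.5 dB → 37.5/3 = 12.5 dB → -27.5 dBFS.
Stage 2: -27.5 dBFS is at or below the -9 dBFS threshold — no compression; output -27.5 dBFS.
Stage 3: below threshold (-27.5 ≤ -23); passes unchanged; output -27.5 dBFS.

-27.5 dBFS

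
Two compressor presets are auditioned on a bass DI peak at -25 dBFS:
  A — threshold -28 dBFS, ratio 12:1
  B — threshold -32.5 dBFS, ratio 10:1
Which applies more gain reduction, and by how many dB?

A: overshoot 3 dB → output overshoot 0.25 dB → GR 2.75 dB.
B: overshoot 7.5 dB → output overshoot 0.75 dB → GR 6.75 dB.
Difference: 4 dB in favour of B.

B, by 4 dB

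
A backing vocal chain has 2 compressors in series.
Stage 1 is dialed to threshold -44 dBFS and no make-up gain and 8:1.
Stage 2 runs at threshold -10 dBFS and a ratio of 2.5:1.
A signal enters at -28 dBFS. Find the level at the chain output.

Stage 1: -28 dBFS is 16 dB over -44 dBFS; at 8:1 that becomes 2 dB over, giving -42 dBFS.
Stage 2: below threshold (-42 ≤ -10); passes unchanged; output -42 dBFS.

-42 dBFS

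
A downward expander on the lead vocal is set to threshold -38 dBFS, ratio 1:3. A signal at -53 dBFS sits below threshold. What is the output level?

The input is 15 dB below the -38 dBFS threshold.
A 1:3 expander multiplies undershoot by 3: 15 × 3 = 45 dB below threshold.
Output = -38 − 45 = -83 dBFS.

-83 dBFS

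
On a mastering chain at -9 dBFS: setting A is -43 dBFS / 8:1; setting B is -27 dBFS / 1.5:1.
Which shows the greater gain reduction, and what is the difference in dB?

A, by 23.75 dB

A: overshoot 34 dB → output overshoot 4.25 dB → GR 29.75 dB.
B: overshoot 18 dB → output overshoot 12 dB → GR 6 dB.
A reduces 23.75 dB more.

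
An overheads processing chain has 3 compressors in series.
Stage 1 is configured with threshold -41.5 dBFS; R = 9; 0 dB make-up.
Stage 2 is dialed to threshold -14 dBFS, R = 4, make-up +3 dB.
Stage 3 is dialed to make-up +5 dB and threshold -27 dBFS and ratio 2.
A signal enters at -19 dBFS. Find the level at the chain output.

Stage 1: overshoot 22.5 dB → 22.5/9 = 2.5 dB → -39 dBFS.
Stage 2: below threshold (-39 ≤ -14); passes unchanged; make-up brings it to -36 dBFS.
Stage 3: below threshold (-36 ≤ -27); passes unchanged; make-up brings it to -31 dBFS.

-31 dBFS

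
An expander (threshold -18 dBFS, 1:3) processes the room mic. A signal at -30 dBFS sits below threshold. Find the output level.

Undershoot = (-18) − (-30) = 12 dB.
At 1:3, that expands to 36 dB under threshold.
Output = -18 − 36 = -54 dBFS.

-54 dBFS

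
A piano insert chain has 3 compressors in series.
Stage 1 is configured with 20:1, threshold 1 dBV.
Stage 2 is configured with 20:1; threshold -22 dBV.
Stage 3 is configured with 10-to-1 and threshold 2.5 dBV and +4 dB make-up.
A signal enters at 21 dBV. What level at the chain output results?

-16.8 dBV

Stage 1: overshoot 20 dB → 20/20 = 1 dB → 2 dBV.
Stage 2: overshoot 24 dB → 24/20 = 1.2 dB → -20.8 dBV.
Stage 3: -20.8 dBV ≤ 2.5 dBV, so stage 3 doesn't engage; make-up brings it to -16.8 dBV.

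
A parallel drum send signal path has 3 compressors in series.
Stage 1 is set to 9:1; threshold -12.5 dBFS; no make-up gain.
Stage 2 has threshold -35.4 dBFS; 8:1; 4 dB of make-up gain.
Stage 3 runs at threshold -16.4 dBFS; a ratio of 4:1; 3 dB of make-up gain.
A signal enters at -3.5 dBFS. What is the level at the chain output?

-25.4125 dBFS

Stage 1: 9 dB above -12.5 dBFS, reduced 9:1 to 1 dB above → -11.5 dBFS.
Stage 2: -11.5 dBFS is 23.9 dB over -35.4 dBFS; at 8:1 that becomes 2.9875 dB over, giving -32.4125 dBFS; +4 dB make-up → -28.4125 dBFS.
Stage 3: -28.4125 dBFS is at or below the -16.4 dBFS threshold — no compression; make-up brings it to -25.4125 dBFS.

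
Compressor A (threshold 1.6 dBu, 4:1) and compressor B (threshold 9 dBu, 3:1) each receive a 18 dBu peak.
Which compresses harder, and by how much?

A: GR = 16.4 − 16.4/4 = 12.3 dB.
B: GR = 9 − 9/3 = 6 dB.
A applies 6.3 dB more gain reduction.

A, by 6.3 dB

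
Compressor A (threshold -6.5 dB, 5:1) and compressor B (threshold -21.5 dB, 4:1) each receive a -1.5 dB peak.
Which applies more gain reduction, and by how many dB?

B, by 11 dB

A: GR = 5 − 5/5 = 4 dB.
B: GR = 20 − 20/4 = 15 dB.
B applies 11 dB more gain reduction.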